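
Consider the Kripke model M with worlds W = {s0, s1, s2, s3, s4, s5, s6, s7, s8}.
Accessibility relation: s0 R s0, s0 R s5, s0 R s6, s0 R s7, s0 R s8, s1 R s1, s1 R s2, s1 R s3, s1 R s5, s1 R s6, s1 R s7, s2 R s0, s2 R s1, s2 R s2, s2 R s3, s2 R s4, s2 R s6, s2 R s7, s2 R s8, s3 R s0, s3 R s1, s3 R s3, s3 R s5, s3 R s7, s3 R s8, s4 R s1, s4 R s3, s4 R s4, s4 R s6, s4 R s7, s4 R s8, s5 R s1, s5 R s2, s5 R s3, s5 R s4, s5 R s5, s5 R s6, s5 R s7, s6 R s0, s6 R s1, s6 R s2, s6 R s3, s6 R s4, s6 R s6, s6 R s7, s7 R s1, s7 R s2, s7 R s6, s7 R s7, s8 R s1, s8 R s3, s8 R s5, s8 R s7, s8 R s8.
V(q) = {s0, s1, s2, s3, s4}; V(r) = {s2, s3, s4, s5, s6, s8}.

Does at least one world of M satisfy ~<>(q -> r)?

No

Recall that <>ψ holds at a world iff ψ holds at some accessible world.
Let φ = ~<>(q -> r). Evaluate φ at each world:
  s0 (successors {s0, s5, s6, s7, s8}): φ is false.
  s1 (successors {s1, s2, s3, s5, s6, s7}): φ is false.
  s2 (successors {s0, s1, s2, s3, s4, s6, s7, s8}): φ is false.
  s3 (successors {s0, s1, s3, s5, s7, s8}): φ is false.
  s4 (successors {s1, s3, s4, s6, s7, s8}): φ is false.
  s5 (successors {s1, s2, s3, s4, s5, s6, s7}): φ is false.
  s6 (successors {s0, s1, s2, s3, s4, s6, s7}): φ is false.
  s7 (successors {s1, s2, s6, s7}): φ is false.
  s8 (successors {s1, s3, s5, s7, s8}): φ is false.
For instance, at s6:
  At s6: <>(q -> r) is true, so ~<>(q -> r) is false.
    At s6: <>(q -> r) requires q -> r at some successor in {s0, s1, s2, s3, s4, s6, s7}.
      q -> r holds at s2, so <>(q -> r) is true at s6.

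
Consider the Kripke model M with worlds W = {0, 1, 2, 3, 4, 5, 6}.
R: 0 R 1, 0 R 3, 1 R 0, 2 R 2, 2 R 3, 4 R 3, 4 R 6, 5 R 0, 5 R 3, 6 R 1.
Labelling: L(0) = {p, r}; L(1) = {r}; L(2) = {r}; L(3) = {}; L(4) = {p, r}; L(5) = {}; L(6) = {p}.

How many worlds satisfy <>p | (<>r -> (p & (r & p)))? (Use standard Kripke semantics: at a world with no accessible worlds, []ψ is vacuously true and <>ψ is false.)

Let φ = <>p | (<>r -> (p & (r & p))). Evaluate φ at each world:
  0 (successors {1, 3}): φ is true.
  1 (successors {0}): φ is true.
  2 (successors {2, 3}): φ is false.
  3 (successors ∅): φ is true.
  4 (successors {3, 6}): φ is true.
  5 (successors {0, 3}): φ is true.
  6 (successors {1}): φ is false.
For instance, at 5:
  At 5: <>p is true, <>r -> (p & (r & p)) is false, so <>p | (<>r -> (p & (r & p))) is true.
    At 5: <>p requires p at some successor in {0, 3}.
      p holds at 0, so <>p is true at 5.
    At 5: <>r is true, p & (r & p) is false, so <>r -> (p & (r & p)) is false.
      At 5: <>r requires r at some successor in {0, 3}.
        r holds at 0, so <>r is true at 5.
Satisfying worlds: {0, 1, 3, 4, 5}

5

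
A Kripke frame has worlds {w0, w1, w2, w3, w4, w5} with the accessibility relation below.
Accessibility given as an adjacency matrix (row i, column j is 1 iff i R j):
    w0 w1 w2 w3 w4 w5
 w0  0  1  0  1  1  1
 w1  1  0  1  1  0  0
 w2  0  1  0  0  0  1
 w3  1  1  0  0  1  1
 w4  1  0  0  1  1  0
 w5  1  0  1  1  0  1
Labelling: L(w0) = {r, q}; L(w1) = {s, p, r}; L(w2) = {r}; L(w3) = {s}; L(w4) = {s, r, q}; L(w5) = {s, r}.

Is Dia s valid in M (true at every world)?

Recall that Dia ψ holds at a world iff ψ holds at some accessible world.
Let φ = Dia s. Evaluate φ at each world:
  w0 (successors {w1, w3, w4, w5}): φ is true.
  w1 (successors {w0, w2, w3}): φ is true.
  w2 (successors {w1, w5}): φ is true.
  w3 (successors {w0, w1, w4, w5}): φ is true.
  w4 (successors {w0, w3, w4}): φ is true.
  w5 (successors {w0, w2, w3, w5}): φ is true.
For instance, at w4:
  At w4: Dia s requires s at some successor in {w0, w3, w4}.
    s holds at w3, so Dia s is true at w4.

Yes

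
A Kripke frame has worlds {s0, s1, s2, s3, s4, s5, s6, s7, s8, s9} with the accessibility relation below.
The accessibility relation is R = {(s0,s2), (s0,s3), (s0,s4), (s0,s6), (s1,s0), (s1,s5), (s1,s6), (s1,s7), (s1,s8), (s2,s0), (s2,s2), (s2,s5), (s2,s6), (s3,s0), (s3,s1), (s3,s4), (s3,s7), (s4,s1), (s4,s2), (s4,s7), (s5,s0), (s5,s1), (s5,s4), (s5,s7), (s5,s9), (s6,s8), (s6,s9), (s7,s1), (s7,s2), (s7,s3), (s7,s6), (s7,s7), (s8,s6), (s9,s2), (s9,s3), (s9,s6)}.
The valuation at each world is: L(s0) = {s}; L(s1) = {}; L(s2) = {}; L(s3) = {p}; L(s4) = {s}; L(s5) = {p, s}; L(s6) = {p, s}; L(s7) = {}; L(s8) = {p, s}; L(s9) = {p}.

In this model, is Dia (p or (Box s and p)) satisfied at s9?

Yes

At s9: Dia (p or (Box s and p)) requires p or (Box s and p) at some successor in {s2, s3, s6}.
  p or (Box s and p) holds at s3, so Dia (p or (Box s and p)) is true at s9.
    At s3: p is true, Box s and p is false, so p or (Box s and p) is true.
      At s3: Box s is false, p is true, so Box s and p is false.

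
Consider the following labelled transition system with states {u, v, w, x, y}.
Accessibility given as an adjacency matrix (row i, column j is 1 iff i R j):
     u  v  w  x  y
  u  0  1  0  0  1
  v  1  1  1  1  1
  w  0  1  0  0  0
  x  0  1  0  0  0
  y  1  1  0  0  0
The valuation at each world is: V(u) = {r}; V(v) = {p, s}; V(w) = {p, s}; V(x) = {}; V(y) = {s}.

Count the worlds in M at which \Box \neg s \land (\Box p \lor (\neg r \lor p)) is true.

0

Let φ = \Box \neg s \land (\Box p \lor (\neg r \lor p)). Evaluate φ at each world:
  u (successors {v, y}): φ is false.
  v (successors {u, v, w, x, y}): φ is false.
  w (successors {v}): φ is false.
  x (successors {v}): φ is false.
  y (successors {u, v}): φ is false.
For instance, at u:
  At u: \Box \neg s is false, \Box p \lor (\neg r \lor p) is false, so \Box \neg s \land (\Box p \lor (\neg r \lor p)) is false.
    At u: \Box \neg s requires \neg s at every successor {v, y}.
      \neg s fails at v, so \Box \neg s is false at u.
    At u: \Box p is false, \neg r \lor p is false, so \Box p \lor (\neg r \lor p) is false.
      At u: \Box p requires p at every successor {v, y}.
        p fails at y, so \Box p is false at u.
Satisfying worlds: none.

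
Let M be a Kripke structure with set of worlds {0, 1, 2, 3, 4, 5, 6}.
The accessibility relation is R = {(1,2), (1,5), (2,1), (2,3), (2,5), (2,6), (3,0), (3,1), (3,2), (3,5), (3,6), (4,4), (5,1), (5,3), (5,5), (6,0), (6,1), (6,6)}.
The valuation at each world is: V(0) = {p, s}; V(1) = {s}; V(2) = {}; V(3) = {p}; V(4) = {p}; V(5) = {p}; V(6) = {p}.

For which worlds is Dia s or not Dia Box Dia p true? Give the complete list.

Recall that Box ψ holds at a world iff ψ holds at every accessible world, and Dia ψ holds iff ψ holds at some accessible world.
Let φ = Dia s or not Dia Box Dia p. Evaluate φ at each world:
  0 (successors ∅): φ is true.
  1 (successors {2, 5}): φ is false.
  2 (successors {1, 3, 5, 6}): φ is true.
  3 (successors {0, 1, 2, 5, 6}): φ is true.
  4 (successors {4}): φ is false.
  5 (successors {1, 3, 5}): φ is true.
  6 (successors {0, 1, 6}): φ is true.
For instance, at 2:
  At 2: Dia s is true, not Dia Box Dia p is false, so Dia s or not Dia Box Dia p is true.
    At 2: Dia s requires s at some successor in {1, 3, 5, 6}.
      s holds at 1, so Dia s is true at 2.
    At 2: Dia Box Dia p is true, so not Dia Box Dia p is false.
      At 2: Dia Box Dia p requires Box Dia p at some successor in {1, 3, 5, 6}.
        Box Dia p holds at 1, so Dia Box Dia p is true at 2.
Satisfying worlds: {0, 2, 3, 5, 6}

0, 2, 3, 5, 6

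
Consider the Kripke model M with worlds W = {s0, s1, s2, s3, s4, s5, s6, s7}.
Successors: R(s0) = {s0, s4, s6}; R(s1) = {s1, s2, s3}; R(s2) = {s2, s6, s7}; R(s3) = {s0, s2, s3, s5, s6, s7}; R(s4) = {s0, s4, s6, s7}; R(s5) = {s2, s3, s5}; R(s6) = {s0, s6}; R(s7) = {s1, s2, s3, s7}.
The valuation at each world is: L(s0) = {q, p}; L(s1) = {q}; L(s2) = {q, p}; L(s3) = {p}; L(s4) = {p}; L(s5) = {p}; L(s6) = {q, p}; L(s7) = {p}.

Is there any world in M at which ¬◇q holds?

Let φ = ¬◇q. Evaluate φ at each world:
  s0 (successors {s0, s4, s6}): φ is false.
  s1 (successors {s1, s2, s3}): φ is false.
  s2 (successors {s2, s6, s7}): φ is false.
  s3 (successors {s0, s2, s3, s5, s6, s7}): φ is false.
  s4 (successors {s0, s4, s6, s7}): φ is false.
  s5 (successors {s2, s3, s5}): φ is false.
  s6 (successors {s0, s6}): φ is false.
  s7 (successors {s1, s2, s3, s7}): φ is false.
For instance, at s1:
  At s1: ◇q is true, so ¬◇q is false.
    At s1: ◇q requires q at some successor in {s1, s2, s3}.
      q holds at s1, so ◇q is true at s1.

No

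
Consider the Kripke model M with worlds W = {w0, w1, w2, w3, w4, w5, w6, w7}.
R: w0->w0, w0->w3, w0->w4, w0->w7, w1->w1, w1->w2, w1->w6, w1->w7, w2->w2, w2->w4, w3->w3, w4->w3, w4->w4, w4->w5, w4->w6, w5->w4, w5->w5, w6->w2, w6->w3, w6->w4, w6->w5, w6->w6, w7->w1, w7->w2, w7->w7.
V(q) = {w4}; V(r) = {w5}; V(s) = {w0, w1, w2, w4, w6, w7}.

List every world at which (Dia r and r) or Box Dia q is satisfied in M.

w2, w5

Let φ = (Dia r and r) or Box Dia q. Evaluate φ at each world:
  w0 (successors {w0, w3, w4, w7}): φ is false.
  w1 (successors {w1, w2, w6, w7}): φ is false.
  w2 (successors {w2, w4}): φ is true.
  w3 (successors {w3}): φ is false.
  w4 (successors {w3, w4, w5, w6}): φ is false.
  w5 (successors {w4, w5}): φ is true.
  w6 (successors {w2, w3, w4, w5, w6}): φ is false.
  w7 (successors {w1, w2, w7}): φ is false.
For instance, at w2:
  At w2: Dia r and r is false, Box Dia q is true, so (Dia r and r) or Box Dia q is true.
    At w2: Dia r is false, r is false, so Dia r and r is false.
      At w2: Dia r requires r at some successor in {w2, w4}.
        At w2: r is false.
        At w4: r is false.
      So Dia r is false at w2.
    At w2: Box Dia q requires Dia q at every successor {w2, w4}.
      At w2: Dia q is true.
      At w4: Dia q is true.
    So Box Dia q is true at w2.
Satisfying worlds: {w2, w5}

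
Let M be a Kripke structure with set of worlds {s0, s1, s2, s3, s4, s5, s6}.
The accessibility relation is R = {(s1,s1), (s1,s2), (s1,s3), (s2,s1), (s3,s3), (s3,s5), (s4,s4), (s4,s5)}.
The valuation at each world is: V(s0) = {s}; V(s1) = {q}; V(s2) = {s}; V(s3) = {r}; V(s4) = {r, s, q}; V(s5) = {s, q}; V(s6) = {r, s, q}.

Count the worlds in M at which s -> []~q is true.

Let φ = s -> []~q. Evaluate φ at each world:
  s0 (successors ∅): φ is true.
  s1 (successors {s1, s2, s3}): φ is true.
  s2 (successors {s1}): φ is false.
  s3 (successors {s3, s5}): φ is true.
  s4 (successors {s4, s5}): φ is false.
  s5 (successors ∅): φ is true.
  s6 (successors ∅): φ is true.
For instance, at s2:
  At s2: s is true, []~q is false, so s -> []~q is false.
    At s2: []~q requires ~q at every successor {s1}.
      ~q fails at s1, so []~q is false at s2.
Satisfying worlds: {s0, s1, s3, s5, s6}

5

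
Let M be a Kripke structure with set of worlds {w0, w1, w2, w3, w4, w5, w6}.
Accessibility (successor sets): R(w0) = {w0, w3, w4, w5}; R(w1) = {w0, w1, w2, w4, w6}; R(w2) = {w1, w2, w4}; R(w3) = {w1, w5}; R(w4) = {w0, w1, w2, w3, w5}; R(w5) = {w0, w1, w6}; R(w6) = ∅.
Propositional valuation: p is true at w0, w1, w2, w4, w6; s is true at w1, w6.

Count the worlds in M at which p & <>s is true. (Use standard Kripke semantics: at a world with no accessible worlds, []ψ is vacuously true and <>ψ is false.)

Let φ = p & <>s. Evaluate φ at each world:
  w0 (successors {w0, w3, w4, w5}): φ is false.
  w1 (successors {w0, w1, w2, w4, w6}): φ is true.
  w2 (successors {w1, w2, w4}): φ is true.
  w3 (successors {w1, w5}): φ is false.
  w4 (successors {w0, w1, w2, w3, w5}): φ is true.
  w5 (successors {w0, w1, w6}): φ is false.
  w6 (successors ∅): φ is false.
For instance, at w4:
  At w4: p is true, <>s is true, so p & <>s is true.
    At w4: <>s requires s at some successor in {w0, w1, w2, w3, w5}.
      s holds at w1, so <>s is true at w4.
Satisfying worlds: {w1, w2, w4}

3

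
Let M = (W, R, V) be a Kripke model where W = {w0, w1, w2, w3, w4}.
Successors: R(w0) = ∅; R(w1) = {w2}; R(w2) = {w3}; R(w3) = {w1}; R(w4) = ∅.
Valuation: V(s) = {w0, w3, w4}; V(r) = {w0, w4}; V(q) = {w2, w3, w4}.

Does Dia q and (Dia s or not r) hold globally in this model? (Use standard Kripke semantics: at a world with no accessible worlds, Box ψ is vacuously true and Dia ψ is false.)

Let φ = Dia q and (Dia s or not r). Evaluate φ at each world:
  w0 (successors ∅): φ is false.
  w1 (successors {w2}): φ is true.
  w2 (successors {w3}): φ is true.
  w3 (successors {w1}): φ is false.
  w4 (successors ∅): φ is false.
Detail at w0 (counterexample):
  At w0: Dia q is false, Dia s or not r is false, so Dia q and (Dia s or not r) is false.
    At w0: no accessible worlds, so Dia q is false.
    At w0: Dia s is false, not r is false, so Dia s or not r is false.
      At w0: no accessible worlds, so Dia s is false.

No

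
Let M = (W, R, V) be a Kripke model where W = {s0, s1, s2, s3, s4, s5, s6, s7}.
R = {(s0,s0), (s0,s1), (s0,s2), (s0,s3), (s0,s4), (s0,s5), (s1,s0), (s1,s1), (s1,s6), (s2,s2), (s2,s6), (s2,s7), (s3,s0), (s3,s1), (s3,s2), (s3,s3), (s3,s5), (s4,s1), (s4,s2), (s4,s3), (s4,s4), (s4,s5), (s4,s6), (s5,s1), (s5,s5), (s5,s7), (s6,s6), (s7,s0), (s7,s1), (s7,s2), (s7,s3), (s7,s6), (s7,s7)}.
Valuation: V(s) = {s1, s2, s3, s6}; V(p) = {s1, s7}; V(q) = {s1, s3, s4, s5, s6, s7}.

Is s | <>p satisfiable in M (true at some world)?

Yes

Let φ = s | <>p. Evaluate φ at each world:
  s0 (successors {s0, s1, s2, s3, s4, s5}): φ is true.
  s1 (successors {s0, s1, s6}): φ is true.
  s2 (successors {s2, s6, s7}): φ is true.
  s3 (successors {s0, s1, s2, s3, s5}): φ is true.
  s4 (successors {s1, s2, s3, s4, s5, s6}): φ is true.
  s5 (successors {s1, s5, s7}): φ is true.
  s6 (successors {s6}): φ is true.
  s7 (successors {s0, s1, s2, s3, s6, s7}): φ is true.
Detail at s0 (witness):
  At s0: s is false, <>p is true, so s | <>p is true.
    At s0: <>p requires p at some successor in {s0, s1, s2, s3, s4, s5}.
      p holds at s1, so <>p is true at s0.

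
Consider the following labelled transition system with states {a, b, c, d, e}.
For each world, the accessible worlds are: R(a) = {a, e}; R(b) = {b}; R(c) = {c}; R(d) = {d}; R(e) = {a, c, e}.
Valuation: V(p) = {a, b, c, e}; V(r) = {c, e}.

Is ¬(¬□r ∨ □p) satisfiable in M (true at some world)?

No

Recall that □ψ holds at a world iff ψ holds at every accessible world, and ◇ψ holds iff ψ holds at some accessible world.
Let φ = ¬(¬□r ∨ □p). Evaluate φ at each world:
  a (successors {a, e}): φ is false.
  b (successors {b}): φ is false.
  c (successors {c}): φ is false.
  d (successors {d}): φ is false.
  e (successors {a, c, e}): φ is false.
For instance, at d:
  At d: ¬□r ∨ □p is true, so ¬(¬□r ∨ □p) is false.
    At d: ¬□r is true, □p is false, so ¬□r ∨ □p is true.
      At d: □r is false, so ¬□r is true.
      At d: □p requires p at every successor {d}.
        p fails at d, so □p is false at d.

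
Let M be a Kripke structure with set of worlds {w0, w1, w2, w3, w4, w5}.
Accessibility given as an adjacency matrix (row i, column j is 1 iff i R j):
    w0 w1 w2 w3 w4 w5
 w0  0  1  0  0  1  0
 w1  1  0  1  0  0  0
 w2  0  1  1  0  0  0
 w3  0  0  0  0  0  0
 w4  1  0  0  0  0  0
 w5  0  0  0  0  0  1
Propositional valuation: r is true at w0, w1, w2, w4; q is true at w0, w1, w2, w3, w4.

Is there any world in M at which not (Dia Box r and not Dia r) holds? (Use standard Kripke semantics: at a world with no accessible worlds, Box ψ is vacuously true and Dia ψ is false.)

Yes

Recall that Box ψ holds at a world iff ψ holds at every accessible world, and Dia ψ holds iff ψ holds at some accessible world.
Let φ = not (Dia Box r and not Dia r). Evaluate φ at each world:
  w0 (successors {w1, w4}): φ is true.
  w1 (successors {w0, w2}): φ is true.
  w2 (successors {w1, w2}): φ is true.
  w3 (successors ∅): φ is true.
  w4 (successors {w0}): φ is true.
  w5 (successors {w5}): φ is true.
Detail at w0 (witness):
  At w0: Dia Box r and not Dia r is false, so not (Dia Box r and not Dia r) is true.
    At w0: Dia Box r is true, not Dia r is false, so Dia Box r and not Dia r is false.
      At w0: Dia Box r requires Box r at some successor in {w1, w4}.
        Box r holds at w1, so Dia Box r is true at w0.
      At w0: Dia r is true, so not Dia r is false.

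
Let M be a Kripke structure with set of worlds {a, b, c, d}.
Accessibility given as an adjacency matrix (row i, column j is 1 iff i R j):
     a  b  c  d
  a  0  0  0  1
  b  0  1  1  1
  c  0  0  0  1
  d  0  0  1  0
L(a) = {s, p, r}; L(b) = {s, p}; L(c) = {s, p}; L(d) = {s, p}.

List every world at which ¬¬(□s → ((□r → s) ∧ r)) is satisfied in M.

a

Let φ = ¬¬(□s → ((□r → s) ∧ r)). Evaluate φ at each world:
  a (successors {d}): φ is true.
  b (successors {b, c, d}): φ is false.
  c (successors {d}): φ is false.
  d (successors {c}): φ is false.
For instance, at d:
  At d: ¬(□s → ((□r → s) ∧ r)) is true, so ¬¬(□s → ((□r → s) ∧ r)) is false.
    At d: □s → ((□r → s) ∧ r) is false, so ¬(□s → ((□r → s) ∧ r)) is true.
      At d: □s is true, (□r → s) ∧ r is false, so □s → ((□r → s) ∧ r) is false.
Satisfying worlds: {a}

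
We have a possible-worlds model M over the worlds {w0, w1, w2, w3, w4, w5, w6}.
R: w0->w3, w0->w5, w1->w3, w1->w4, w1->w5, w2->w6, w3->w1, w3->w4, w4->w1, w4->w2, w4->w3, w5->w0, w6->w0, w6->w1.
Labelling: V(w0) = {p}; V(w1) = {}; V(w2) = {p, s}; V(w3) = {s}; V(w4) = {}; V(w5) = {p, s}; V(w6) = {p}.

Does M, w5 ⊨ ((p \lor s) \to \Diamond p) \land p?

Yes

At w5: (p \lor s) \to \Diamond p is true, p is true, so ((p \lor s) \to \Diamond p) \land p is true.
  At w5: p \lor s is true, \Diamond p is true, so (p \lor s) \to \Diamond p is true.
    At w5: \Diamond p requires p at some successor in {w0}.
      p holds at w0, so \Diamond p is true at w5.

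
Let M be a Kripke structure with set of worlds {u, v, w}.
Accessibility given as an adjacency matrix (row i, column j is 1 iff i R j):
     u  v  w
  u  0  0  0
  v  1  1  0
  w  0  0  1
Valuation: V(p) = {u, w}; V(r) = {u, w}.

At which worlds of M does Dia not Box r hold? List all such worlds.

v

Let φ = Dia not Box r. Evaluate φ at each world:
  u (successors ∅): φ is false.
  v (successors {u, v}): φ is true.
  w (successors {w}): φ is false.
For instance, at v:
  At v: Dia not Box r requires not Box r at some successor in {u, v}.
    not Box r holds at v, so Dia not Box r is true at v.
      At v: Box r is false, so not Box r is true.
Satisfying worlds: {v}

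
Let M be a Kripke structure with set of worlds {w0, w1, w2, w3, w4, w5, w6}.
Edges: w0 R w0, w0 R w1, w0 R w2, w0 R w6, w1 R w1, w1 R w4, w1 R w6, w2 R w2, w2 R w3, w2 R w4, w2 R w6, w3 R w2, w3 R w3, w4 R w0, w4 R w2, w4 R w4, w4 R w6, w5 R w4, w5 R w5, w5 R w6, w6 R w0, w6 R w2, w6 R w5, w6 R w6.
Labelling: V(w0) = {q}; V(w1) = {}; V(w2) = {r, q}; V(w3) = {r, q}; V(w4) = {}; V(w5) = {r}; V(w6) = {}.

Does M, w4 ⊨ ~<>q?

Recall that <>ψ holds at a world iff ψ holds at some accessible world.
At w4: <>q is true, so ~<>q is false.
  At w4: <>q requires q at some successor in {w0, w2, w4, w6}.
    q holds at w0, so <>q is true at w4.

No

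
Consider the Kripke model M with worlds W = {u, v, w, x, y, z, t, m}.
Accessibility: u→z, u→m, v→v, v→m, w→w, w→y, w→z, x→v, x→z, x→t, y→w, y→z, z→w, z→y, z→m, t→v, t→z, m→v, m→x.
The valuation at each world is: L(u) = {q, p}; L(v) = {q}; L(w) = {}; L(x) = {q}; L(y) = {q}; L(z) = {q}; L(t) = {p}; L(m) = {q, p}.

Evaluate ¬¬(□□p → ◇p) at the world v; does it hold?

Recall that □ψ holds at a world iff ψ holds at every accessible world, and ◇ψ holds iff ψ holds at some accessible world.
At v: ¬(□□p → ◇p) is false, so ¬¬(□□p → ◇p) is true.
  At v: □□p → ◇p is true, so ¬(□□p → ◇p) is false.
    At v: □□p is false, ◇p is true, so □□p → ◇p is true.
      At v: □□p requires □p at every successor {v, m}.
        □p fails at v, so □□p is false at v.
      At v: ◇p requires p at some successor in {v, m}.
        p holds at m, so ◇p is true at v.

Yes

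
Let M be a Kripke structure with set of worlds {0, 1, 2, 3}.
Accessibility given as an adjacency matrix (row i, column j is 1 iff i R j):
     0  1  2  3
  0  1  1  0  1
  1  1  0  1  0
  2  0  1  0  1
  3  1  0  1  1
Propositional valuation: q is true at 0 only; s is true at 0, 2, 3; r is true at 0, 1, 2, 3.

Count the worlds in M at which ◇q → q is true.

Let φ = ◇q → q. Evaluate φ at each world:
  0 (successors {0, 1, 3}): φ is true.
  1 (successors {0, 2}): φ is false.
  2 (successors {1, 3}): φ is true.
  3 (successors {0, 2, 3}): φ is false.
For instance, at 0:
  At 0: ◇q is true, q is true, so ◇q → q is true.
    At 0: ◇q requires q at some successor in {0, 1, 3}.
      q holds at 0, so ◇q is true at 0.
Satisfying worlds: {0, 2}

2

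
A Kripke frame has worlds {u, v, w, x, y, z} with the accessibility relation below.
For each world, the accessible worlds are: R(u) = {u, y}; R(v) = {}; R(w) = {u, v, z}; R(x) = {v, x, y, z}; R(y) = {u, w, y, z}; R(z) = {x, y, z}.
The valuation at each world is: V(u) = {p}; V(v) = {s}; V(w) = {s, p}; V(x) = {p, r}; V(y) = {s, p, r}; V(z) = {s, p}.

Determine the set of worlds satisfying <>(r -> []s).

Let φ = <>(r -> []s). Evaluate φ at each world:
  u (successors {u, y}): φ is true.
  v (successors ∅): φ is false.
  w (successors {u, v, z}): φ is true.
  x (successors {v, x, y, z}): φ is true.
  y (successors {u, w, y, z}): φ is true.
  z (successors {x, y, z}): φ is true.
For instance, at x:
  At x: <>(r -> []s) requires r -> []s at some successor in {v, x, y, z}.
    r -> []s holds at v, so <>(r -> []s) is true at x.
      At v: r is false, []s is true, so r -> []s is true.
Satisfying worlds: {u, w, x, y, z}

u, w, x, y, z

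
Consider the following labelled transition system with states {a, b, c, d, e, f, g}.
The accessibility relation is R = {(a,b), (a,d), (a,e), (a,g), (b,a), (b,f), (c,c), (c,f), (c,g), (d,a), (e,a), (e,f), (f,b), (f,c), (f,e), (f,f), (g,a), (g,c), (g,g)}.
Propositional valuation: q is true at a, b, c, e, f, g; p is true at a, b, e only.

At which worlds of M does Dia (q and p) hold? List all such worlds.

a, b, d, e, f, g

Let φ = Dia (q and p). Evaluate φ at each world:
  a (successors {b, d, e, g}): φ is true.
  b (successors {a, f}): φ is true.
  c (successors {c, f, g}): φ is false.
  d (successors {a}): φ is true.
  e (successors {a, f}): φ is true.
  f (successors {b, c, e, f}): φ is true.
  g (successors {a, c, g}): φ is true.
For instance, at a:
  At a: Dia (q and p) requires q and p at some successor in {b, d, e, g}.
    q and p holds at b, so Dia (q and p) is true at a.
Satisfying worlds: {a, b, d, e, f, g}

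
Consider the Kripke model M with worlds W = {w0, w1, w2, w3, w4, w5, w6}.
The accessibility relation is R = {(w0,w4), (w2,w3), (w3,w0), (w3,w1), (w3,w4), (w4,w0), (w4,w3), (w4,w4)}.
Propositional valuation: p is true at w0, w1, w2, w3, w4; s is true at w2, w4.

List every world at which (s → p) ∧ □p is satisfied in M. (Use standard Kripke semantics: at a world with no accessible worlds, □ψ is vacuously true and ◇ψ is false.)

Recall that □ψ holds at a world iff ψ holds at every accessible world, and ◇ψ holds iff ψ holds at some accessible world.
Let φ = (s → p) ∧ □p. Evaluate φ at each world:
  w0 (successors {w4}): φ is true.
  w1 (successors ∅): φ is true.
  w2 (successors {w3}): φ is true.
  w3 (successors {w0, w1, w4}): φ is true.
  w4 (successors {w0, w3, w4}): φ is true.
  w5 (successors ∅): φ is true.
  w6 (successors ∅): φ is true.
For instance, at w2:
  At w2: s → p is true, □p is true, so (s → p) ∧ □p is true.
    At w2: □p requires p at every successor {w3}.
      At w3: p is true.
    So □p is true at w2.
Satisfying worlds: {w0, w1, w2, w3, w4, w5, w6}

w0, w1, w2, w3, w4, w5, w6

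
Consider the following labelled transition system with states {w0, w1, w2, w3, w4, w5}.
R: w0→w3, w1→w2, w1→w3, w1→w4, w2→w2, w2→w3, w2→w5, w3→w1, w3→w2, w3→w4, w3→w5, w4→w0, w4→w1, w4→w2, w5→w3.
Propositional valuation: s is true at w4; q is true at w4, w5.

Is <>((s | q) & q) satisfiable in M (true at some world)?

Yes

Let φ = <>((s | q) & q). Evaluate φ at each world:
  w0 (successors {w3}): φ is false.
  w1 (successors {w2, w3, w4}): φ is true.
  w2 (successors {w2, w3, w5}): φ is true.
  w3 (successors {w1, w2, w4, w5}): φ is true.
  w4 (successors {w0, w1, w2}): φ is false.
  w5 (successors {w3}): φ is false.
Detail at w1 (witness):
  At w1: <>((s | q) & q) requires (s | q) & q at some successor in {w2, w3, w4}.
    (s | q) & q holds at w4, so <>((s | q) & q) is true at w1.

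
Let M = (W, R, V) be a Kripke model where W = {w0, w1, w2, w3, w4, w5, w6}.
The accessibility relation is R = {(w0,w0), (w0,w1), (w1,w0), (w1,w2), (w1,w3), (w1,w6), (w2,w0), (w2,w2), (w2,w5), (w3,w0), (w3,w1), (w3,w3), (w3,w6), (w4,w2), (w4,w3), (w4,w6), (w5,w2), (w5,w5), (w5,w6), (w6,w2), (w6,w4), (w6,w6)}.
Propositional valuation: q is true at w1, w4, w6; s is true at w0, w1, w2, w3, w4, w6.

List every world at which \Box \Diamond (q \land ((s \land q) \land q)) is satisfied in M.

w0, w3

Let φ = \Box \Diamond (q \land ((s \land q) \land q)). Evaluate φ at each world:
  w0 (successors {w0, w1}): φ is true.
  w1 (successors {w0, w2, w3, w6}): φ is false.
  w2 (successors {w0, w2, w5}): φ is false.
  w3 (successors {w0, w1, w3, w6}): φ is true.
  w4 (successors {w2, w3, w6}): φ is false.
  w5 (successors {w2, w5, w6}): φ is false.
  w6 (successors {w2, w4, w6}): φ is false.
For instance, at w6:
  At w6: \Box \Diamond (q \land ((s \land q) \land q)) requires \Diamond (q \land ((s \land q) \land q)) at every successor {w2, w4, w6}.
    \Diamond (q \land ((s \land q) \land q)) fails at w2, so \Box \Diamond (q \land ((s \land q) \land q)) is false at w6.
      At w2: \Diamond (q \land ((s \land q) \land q)) requires q \land ((s \land q) \land q) at some successor in {w0, w2, w5}.
        At w0: q \land ((s \land q) \land q) is false.
        At w2: q \land ((s \land q) \land q) is false.
        At w5: q \land ((s \land q) \land q) is false.
      So \Diamond (q \land ((s \land q) \land q)) is false at w2.
Satisfying worlds: {w0, w3}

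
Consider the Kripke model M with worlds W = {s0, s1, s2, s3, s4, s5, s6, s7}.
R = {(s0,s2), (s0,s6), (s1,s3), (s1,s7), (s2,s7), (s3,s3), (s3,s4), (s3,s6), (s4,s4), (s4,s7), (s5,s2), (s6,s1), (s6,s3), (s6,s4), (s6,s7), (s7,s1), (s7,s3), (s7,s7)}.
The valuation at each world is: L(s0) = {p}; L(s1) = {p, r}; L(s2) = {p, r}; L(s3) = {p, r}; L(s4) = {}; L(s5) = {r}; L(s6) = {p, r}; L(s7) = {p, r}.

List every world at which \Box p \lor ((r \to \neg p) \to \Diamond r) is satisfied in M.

Let φ = \Box p \lor ((r \to \neg p) \to \Diamond r). Evaluate φ at each world:
  s0 (successors {s2, s6}): φ is true.
  s1 (successors {s3, s7}): φ is true.
  s2 (successors {s7}): φ is true.
  s3 (successors {s3, s4, s6}): φ is true.
  s4 (successors {s4, s7}): φ is true.
  s5 (successors {s2}): φ is true.
  s6 (successors {s1, s3, s4, s7}): φ is true.
  s7 (successors {s1, s3, s7}): φ is true.
For instance, at s7:
  At s7: \Box p is true, (r \to \neg p) \to \Diamond r is true, so \Box p \lor ((r \to \neg p) \to \Diamond r) is true.
    At s7: \Box p requires p at every successor {s1, s3, s7}.
      At s1: p is true.
      At s3: p is true.
      At s7: p is true.
    So \Box p is true at s7.
    At s7: r \to \neg p is false, \Diamond r is true, so (r \to \neg p) \to \Diamond r is true.
      At s7: \Diamond r requires r at some successor in {s1, s3, s7}.
        r holds at s1, so \Diamond r is true at s7.
Satisfying worlds: {s0, s1, s2, s3, s4, s5, s6, s7}

s0, s1, s2, s3, s4, s5, s6, s7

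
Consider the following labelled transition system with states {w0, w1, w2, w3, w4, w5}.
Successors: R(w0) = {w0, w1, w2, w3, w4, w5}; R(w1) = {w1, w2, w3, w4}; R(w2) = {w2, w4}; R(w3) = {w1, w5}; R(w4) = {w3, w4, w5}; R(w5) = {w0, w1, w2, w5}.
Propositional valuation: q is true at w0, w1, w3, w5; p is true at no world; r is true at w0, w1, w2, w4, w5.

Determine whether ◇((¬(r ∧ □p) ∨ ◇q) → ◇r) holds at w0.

At w0: ◇((¬(r ∧ □p) ∨ ◇q) → ◇r) requires (¬(r ∧ □p) ∨ ◇q) → ◇r at some successor in {w0, w1, w2, w3, w4, w5}.
  (¬(r ∧ □p) ∨ ◇q) → ◇r holds at w0, so ◇((¬(r ∧ □p) ∨ ◇q) → ◇r) is true at w0.
    At w0: ¬(r ∧ □p) ∨ ◇q is true, ◇r is true, so (¬(r ∧ □p) ∨ ◇q) → ◇r is true.
      At w0: ¬(r ∧ □p) is true, ◇q is true, so ¬(r ∧ □p) ∨ ◇q is true.
      At w0: ◇r requires r at some successor in {w0, w1, w2, w3, w4, w5}.
        r holds at w0, so ◇r is true at w0.

Yes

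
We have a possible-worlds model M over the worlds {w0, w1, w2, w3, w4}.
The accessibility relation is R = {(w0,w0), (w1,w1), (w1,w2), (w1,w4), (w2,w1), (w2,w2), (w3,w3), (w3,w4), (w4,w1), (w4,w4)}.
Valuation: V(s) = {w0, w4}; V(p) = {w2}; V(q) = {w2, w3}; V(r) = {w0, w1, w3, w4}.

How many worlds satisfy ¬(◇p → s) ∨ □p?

2

Let φ = ¬(◇p → s) ∨ □p. Evaluate φ at each world:
  w0 (successors {w0}): φ is false.
  w1 (successors {w1, w2, w4}): φ is true.
  w2 (successors {w1, w2}): φ is true.
  w3 (successors {w3, w4}): φ is false.
  w4 (successors {w1, w4}): φ is false.
For instance, at w2:
  At w2: ¬(◇p → s) is true, □p is false, so ¬(◇p → s) ∨ □p is true.
    At w2: ◇p → s is false, so ¬(◇p → s) is true.
      At w2: ◇p is true, s is false, so ◇p → s is false.
    At w2: □p requires p at every successor {w1, w2}.
      p fails at w1, so □p is false at w2.
Satisfying worlds: {w1, w2}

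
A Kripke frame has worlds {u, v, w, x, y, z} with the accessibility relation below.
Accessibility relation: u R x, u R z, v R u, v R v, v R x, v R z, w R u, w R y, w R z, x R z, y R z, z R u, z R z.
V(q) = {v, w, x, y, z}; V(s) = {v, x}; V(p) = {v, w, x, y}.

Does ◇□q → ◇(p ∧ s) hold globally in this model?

Recall that □ψ holds at a world iff ψ holds at every accessible world, and ◇ψ holds iff ψ holds at some accessible world.
Let φ = ◇□q → ◇(p ∧ s). Evaluate φ at each world:
  u (successors {x, z}): φ is true.
  v (successors {u, v, x, z}): φ is true.
  w (successors {u, y, z}): φ is false.
  x (successors {z}): φ is true.
  y (successors {z}): φ is true.
  z (successors {u, z}): φ is false.
Detail at w (counterexample):
  At w: ◇□q is true, ◇(p ∧ s) is false, so ◇□q → ◇(p ∧ s) is false.
    At w: ◇□q requires □q at some successor in {u, y, z}.
      □q holds at u, so ◇□q is true at w.
    At w: ◇(p ∧ s) requires p ∧ s at some successor in {u, y, z}.
      At u: p ∧ s is false.
      At y: p ∧ s is false.
      At z: p ∧ s is false.
    So ◇(p ∧ s) is false at w.

No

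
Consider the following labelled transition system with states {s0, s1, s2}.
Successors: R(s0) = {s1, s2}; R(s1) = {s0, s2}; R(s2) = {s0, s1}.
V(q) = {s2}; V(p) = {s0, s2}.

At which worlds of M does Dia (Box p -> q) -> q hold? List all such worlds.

s2

Recall that Box ψ holds at a world iff ψ holds at every accessible world, and Dia ψ holds iff ψ holds at some accessible world.
Let φ = Dia (Box p -> q) -> q. Evaluate φ at each world:
  s0 (successors {s1, s2}): φ is false.
  s1 (successors {s0, s2}): φ is false.
  s2 (successors {s0, s1}): φ is true.
For instance, at s0:
  At s0: Dia (Box p -> q) is true, q is false, so Dia (Box p -> q) -> q is false.
    At s0: Dia (Box p -> q) requires Box p -> q at some successor in {s1, s2}.
      Box p -> q holds at s2, so Dia (Box p -> q) is true at s0.
Satisfying worlds: {s2}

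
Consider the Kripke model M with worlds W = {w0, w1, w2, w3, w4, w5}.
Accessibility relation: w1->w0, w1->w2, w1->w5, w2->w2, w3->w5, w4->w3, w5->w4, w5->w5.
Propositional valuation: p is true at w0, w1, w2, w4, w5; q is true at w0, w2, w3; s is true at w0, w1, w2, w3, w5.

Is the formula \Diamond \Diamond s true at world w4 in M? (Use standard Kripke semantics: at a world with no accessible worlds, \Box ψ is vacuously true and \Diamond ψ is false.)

Recall that \Diamond ψ holds at a world iff ψ holds at some accessible world.
At w4: \Diamond \Diamond s requires \Diamond s at some successor in {w3}.
  \Diamond s holds at w3, so \Diamond \Diamond s is true at w4.
    At w3: \Diamond s requires s at some successor in {w5}.
      s holds at w5, so \Diamond s is true at w3.

Yes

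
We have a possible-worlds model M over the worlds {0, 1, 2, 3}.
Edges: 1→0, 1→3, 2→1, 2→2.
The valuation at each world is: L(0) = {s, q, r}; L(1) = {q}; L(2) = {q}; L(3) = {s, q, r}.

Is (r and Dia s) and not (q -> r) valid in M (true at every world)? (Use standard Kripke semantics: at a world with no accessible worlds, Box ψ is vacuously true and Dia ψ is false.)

Let φ = (r and Dia s) and not (q -> r). Evaluate φ at each world:
  0 (successors ∅): φ is false.
  1 (successors {0, 3}): φ is false.
  2 (successors {1, 2}): φ is false.
  3 (successors ∅): φ is false.
Detail at 0 (counterexample):
  At 0: r and Dia s is false, not (q -> r) is false, so (r and Dia s) and not (q -> r) is false.
    At 0: r is true, Dia s is false, so r and Dia s is false.
      At 0: no accessible worlds, so Dia s is false.

No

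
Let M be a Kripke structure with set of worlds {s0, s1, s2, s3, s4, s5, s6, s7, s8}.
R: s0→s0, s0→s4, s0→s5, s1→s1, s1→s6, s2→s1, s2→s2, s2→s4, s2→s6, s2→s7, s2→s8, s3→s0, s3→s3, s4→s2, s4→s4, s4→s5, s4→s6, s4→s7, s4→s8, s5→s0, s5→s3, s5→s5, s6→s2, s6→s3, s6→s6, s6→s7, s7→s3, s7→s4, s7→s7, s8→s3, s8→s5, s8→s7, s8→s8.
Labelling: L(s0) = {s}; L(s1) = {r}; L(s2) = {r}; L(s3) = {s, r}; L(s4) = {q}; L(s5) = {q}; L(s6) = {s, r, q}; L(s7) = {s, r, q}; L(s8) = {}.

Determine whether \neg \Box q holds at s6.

Recall that \Box ψ holds at a world iff ψ holds at every accessible world, and \Diamond ψ holds iff ψ holds at some accessible world.
At s6: \Box q is false, so \neg \Box q is true.
  At s6: \Box q requires q at every successor {s2, s3, s6, s7}.
    q fails at s2, so \Box q is false at s6.

Yes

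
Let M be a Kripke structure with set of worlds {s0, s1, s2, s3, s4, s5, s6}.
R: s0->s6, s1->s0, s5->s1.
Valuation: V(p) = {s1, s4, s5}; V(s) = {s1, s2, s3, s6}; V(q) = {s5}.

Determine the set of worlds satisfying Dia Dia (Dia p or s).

Let φ = Dia Dia (Dia p or s). Evaluate φ at each world:
  s0 (successors {s6}): φ is false.
  s1 (successors {s0}): φ is true.
  s2 (successors ∅): φ is false.
  s3 (successors ∅): φ is false.
  s4 (successors ∅): φ is false.
  s5 (successors {s1}): φ is false.
  s6 (successors ∅): φ is false.
For instance, at s5:
  At s5: Dia Dia (Dia p or s) requires Dia (Dia p or s) at some successor in {s1}.
    At s1: Dia (Dia p or s) is false.
  So Dia Dia (Dia p or s) is false at s5.
Satisfying worlds: {s1}

s1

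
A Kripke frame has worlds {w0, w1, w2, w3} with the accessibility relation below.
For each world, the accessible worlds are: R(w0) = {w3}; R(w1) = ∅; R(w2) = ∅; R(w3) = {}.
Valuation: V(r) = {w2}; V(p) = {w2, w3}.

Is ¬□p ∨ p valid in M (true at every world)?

No

Let φ = ¬□p ∨ p. Evaluate φ at each world:
  w0 (successors {w3}): φ is false.
  w1 (successors ∅): φ is false.
  w2 (successors ∅): φ is true.
  w3 (successors ∅): φ is true.
Detail at w0 (counterexample):
  At w0: ¬□p is false, p is false, so ¬□p ∨ p is false.
    At w0: □p is true, so ¬□p is false.
      At w0: □p requires p at every successor {w3}.
        At w3: p is true.
      So □p is true at w0.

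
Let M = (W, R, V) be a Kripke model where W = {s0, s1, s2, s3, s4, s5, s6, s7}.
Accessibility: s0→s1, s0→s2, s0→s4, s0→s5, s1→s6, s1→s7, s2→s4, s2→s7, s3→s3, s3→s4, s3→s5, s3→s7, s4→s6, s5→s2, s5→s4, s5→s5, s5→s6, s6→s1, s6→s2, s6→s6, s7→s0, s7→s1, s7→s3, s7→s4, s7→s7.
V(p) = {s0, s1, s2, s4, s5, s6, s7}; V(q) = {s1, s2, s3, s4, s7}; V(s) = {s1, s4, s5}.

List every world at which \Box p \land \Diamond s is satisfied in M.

Let φ = \Box p \land \Diamond s. Evaluate φ at each world:
  s0 (successors {s1, s2, s4, s5}): φ is true.
  s1 (successors {s6, s7}): φ is false.
  s2 (successors {s4, s7}): φ is true.
  s3 (successors {s3, s4, s5, s7}): φ is false.
  s4 (successors {s6}): φ is false.
  s5 (successors {s2, s4, s5, s6}): φ is true.
  s6 (successors {s1, s2, s6}): φ is true.
  s7 (successors {s0, s1, s3, s4, s7}): φ is false.
For instance, at s2:
  At s2: \Box p is true, \Diamond s is true, so \Box p \land \Diamond s is true.
    At s2: \Box p requires p at every successor {s4, s7}.
      At s4: p is true.
      At s7: p is true.
    So \Box p is true at s2.
    At s2: \Diamond s requires s at some successor in {s4, s7}.
      s holds at s4, so \Diamond s is true at s2.
Satisfying worlds: {s0, s2, s5, s6}

s0, s2, s5, s6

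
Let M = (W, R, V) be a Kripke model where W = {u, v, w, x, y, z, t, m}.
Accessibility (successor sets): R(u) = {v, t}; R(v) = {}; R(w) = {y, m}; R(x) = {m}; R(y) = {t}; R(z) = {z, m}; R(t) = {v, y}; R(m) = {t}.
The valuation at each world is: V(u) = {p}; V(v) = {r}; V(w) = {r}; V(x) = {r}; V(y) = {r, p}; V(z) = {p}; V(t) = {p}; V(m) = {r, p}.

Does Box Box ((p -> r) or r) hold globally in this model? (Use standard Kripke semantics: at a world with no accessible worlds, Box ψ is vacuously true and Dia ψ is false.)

No

Let φ = Box Box ((p -> r) or r). Evaluate φ at each world:
  u (successors {v, t}): φ is true.
  v (successors ∅): φ is true.
  w (successors {y, m}): φ is false.
  x (successors {m}): φ is false.
  y (successors {t}): φ is true.
  z (successors {z, m}): φ is false.
  t (successors {v, y}): φ is false.
  m (successors {t}): φ is true.
Detail at w (counterexample):
  At w: Box Box ((p -> r) or r) requires Box ((p -> r) or r) at every successor {y, m}.
    Box ((p -> r) or r) fails at y, so Box Box ((p -> r) or r) is false at w.
      At y: Box ((p -> r) or r) requires (p -> r) or r at every successor {t}.
        (p -> r) or r fails at t, so Box ((p -> r) or r) is false at y.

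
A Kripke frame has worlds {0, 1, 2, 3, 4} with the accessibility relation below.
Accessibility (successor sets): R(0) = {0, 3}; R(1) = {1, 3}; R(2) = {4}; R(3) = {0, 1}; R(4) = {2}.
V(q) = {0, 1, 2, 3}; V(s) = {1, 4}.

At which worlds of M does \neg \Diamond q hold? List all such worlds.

Let φ = \neg \Diamond q. Evaluate φ at each world:
  0 (successors {0, 3}): φ is false.
  1 (successors {1, 3}): φ is false.
  2 (successors {4}): φ is true.
  3 (successors {0, 1}): φ is false.
  4 (successors {2}): φ is false.
For instance, at 4:
  At 4: \Diamond q is true, so \neg \Diamond q is false.
    At 4: \Diamond q requires q at some successor in {2}.
      q holds at 2, so \Diamond q is true at 4.
Satisfying worlds: {2}

2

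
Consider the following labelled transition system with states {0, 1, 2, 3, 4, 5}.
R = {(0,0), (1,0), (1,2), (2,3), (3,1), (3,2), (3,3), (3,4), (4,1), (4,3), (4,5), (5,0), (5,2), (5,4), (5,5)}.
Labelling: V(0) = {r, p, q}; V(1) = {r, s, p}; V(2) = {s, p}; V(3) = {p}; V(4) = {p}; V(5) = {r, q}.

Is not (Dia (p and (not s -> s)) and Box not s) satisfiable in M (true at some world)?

Yes

Recall that Box ψ holds at a world iff ψ holds at every accessible world, and Dia ψ holds iff ψ holds at some accessible world.
Let φ = not (Dia (p and (not s -> s)) and Box not s). Evaluate φ at each world:
  0 (successors {0}): φ is true.
  1 (successors {0, 2}): φ is true.
  2 (successors {3}): φ is true.
  3 (successors {1, 2, 3, 4}): φ is true.
  4 (successors {1, 3, 5}): φ is true.
  5 (successors {0, 2, 4, 5}): φ is true.
Detail at 0 (witness):
  At 0: Dia (p and (not s -> s)) and Box not s is false, so not (Dia (p and (not s -> s)) and Box not s) is true.
    At 0: Dia (p and (not s -> s)) is false, Box not s is true, so Dia (p and (not s -> s)) and Box not s is false.
      At 0: Dia (p and (not s -> s)) requires p and (not s -> s) at some successor in {0}.
        At 0: p and (not s -> s) is false.
      So Dia (p and (not s -> s)) is false at 0.
      At 0: Box not s requires not s at every successor {0}.
        At 0: not s is true.
      So Box not s is true at 0.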